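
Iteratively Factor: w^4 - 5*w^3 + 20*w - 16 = (w - 1)*(w^3 - 4*w^2 - 4*w + 16) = (w - 1)*(w + 2)*(w^2 - 6*w + 8) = (w - 4)*(w - 1)*(w + 2)*(w - 2)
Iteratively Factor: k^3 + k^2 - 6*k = (k - 2)*(k^2 + 3*k) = (k - 2)*(k + 3)*(k)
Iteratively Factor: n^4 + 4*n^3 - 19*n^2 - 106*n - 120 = (n + 2)*(n^3 + 2*n^2 - 23*n - 60) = (n + 2)*(n + 4)*(n^2 - 2*n - 15) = (n + 2)*(n + 3)*(n + 4)*(n - 5)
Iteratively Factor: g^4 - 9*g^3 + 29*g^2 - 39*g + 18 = (g - 1)*(g^3 - 8*g^2 + 21*g - 18) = (g - 3)*(g - 1)*(g^2 - 5*g + 6) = (g - 3)^2*(g - 1)*(g - 2)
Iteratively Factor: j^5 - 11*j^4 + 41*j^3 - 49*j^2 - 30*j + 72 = (j - 3)*(j^4 - 8*j^3 + 17*j^2 + 2*j - 24) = (j - 3)*(j - 2)*(j^3 - 6*j^2 + 5*j + 12) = (j - 3)*(j - 2)*(j + 1)*(j^2 - 7*j + 12) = (j - 3)^2*(j - 2)*(j + 1)*(j - 4)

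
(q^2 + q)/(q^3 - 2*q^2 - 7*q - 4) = q/(q^2 - 3*q - 4)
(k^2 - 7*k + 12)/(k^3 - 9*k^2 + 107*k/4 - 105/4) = 4*(k - 4)/(4*k^2 - 24*k + 35)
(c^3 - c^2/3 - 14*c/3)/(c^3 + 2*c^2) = (c - 7/3)/c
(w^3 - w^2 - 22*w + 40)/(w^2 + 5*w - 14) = (w^2 + w - 20)/(w + 7)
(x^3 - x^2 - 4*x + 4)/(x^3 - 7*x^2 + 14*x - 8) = (x + 2)/(x - 4)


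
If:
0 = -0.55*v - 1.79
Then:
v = -3.25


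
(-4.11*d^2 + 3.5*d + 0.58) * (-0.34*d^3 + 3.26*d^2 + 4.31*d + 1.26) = 1.3974*d^5 - 14.5886*d^4 - 6.5013*d^3 + 11.7972*d^2 + 6.9098*d + 0.7308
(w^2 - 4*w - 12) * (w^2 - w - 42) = w^4 - 5*w^3 - 50*w^2 + 180*w + 504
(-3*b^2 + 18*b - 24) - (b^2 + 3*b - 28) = -4*b^2 + 15*b + 4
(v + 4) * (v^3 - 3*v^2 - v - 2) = v^4 + v^3 - 13*v^2 - 6*v - 8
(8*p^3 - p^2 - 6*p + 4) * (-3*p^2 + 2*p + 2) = -24*p^5 + 19*p^4 + 32*p^3 - 26*p^2 - 4*p + 8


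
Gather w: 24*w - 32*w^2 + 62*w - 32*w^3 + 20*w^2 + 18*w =-32*w^3 - 12*w^2 + 104*w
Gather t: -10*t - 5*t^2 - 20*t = -5*t^2 - 30*t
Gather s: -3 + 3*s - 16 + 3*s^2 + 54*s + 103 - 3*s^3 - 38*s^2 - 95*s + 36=-3*s^3 - 35*s^2 - 38*s + 120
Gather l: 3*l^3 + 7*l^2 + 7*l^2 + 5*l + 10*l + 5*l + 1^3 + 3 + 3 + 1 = 3*l^3 + 14*l^2 + 20*l + 8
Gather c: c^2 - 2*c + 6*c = c^2 + 4*c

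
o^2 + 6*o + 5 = (o + 1)*(o + 5)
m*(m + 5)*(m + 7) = m^3 + 12*m^2 + 35*m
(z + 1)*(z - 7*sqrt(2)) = z^2 - 7*sqrt(2)*z + z - 7*sqrt(2)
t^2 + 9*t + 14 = (t + 2)*(t + 7)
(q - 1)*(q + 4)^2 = q^3 + 7*q^2 + 8*q - 16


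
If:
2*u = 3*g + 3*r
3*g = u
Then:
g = u/3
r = u/3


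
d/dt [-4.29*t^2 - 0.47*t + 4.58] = -8.58*t - 0.47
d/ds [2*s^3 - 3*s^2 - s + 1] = 6*s^2 - 6*s - 1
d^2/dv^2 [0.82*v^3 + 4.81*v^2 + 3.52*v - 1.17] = 4.92*v + 9.62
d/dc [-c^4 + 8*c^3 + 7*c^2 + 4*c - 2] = -4*c^3 + 24*c^2 + 14*c + 4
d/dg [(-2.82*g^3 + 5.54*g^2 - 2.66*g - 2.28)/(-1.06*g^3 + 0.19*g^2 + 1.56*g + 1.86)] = (5.3366*g^4 - 14.4376*g^3 - 13.8382*g^2 + 21.4752*g - 1.3908)/(1.1236*g^6 - 0.4028*g^5 - 3.2711*g^4 - 3.3504*g^3 + 3.1404*g^2 + 5.8032*g + 3.4596)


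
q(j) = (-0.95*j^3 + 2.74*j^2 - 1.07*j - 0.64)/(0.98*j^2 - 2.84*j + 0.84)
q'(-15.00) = -0.97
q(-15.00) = 14.54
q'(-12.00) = -0.97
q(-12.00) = 11.64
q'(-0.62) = -1.27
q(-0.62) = 0.44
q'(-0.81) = -1.17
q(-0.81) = 0.67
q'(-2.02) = -1.00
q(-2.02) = 1.94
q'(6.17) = -0.93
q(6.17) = -6.11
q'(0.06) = -5.29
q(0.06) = -1.03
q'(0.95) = -1.60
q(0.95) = -0.00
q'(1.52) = -0.63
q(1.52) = -0.60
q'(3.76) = -0.56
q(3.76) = -4.09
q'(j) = (2.84 - 1.96*j)*(-0.95*j^3 + 2.74*j^2 - 1.07*j - 0.64)/(0.98*j^2 - 2.84*j + 0.84)^2 + (-2.85*j^2 + 5.48*j - 1.07)/(0.98*j^2 - 2.84*j + 0.84)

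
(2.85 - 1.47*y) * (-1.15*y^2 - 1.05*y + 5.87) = 1.6905*y^3 - 1.734*y^2 - 11.6214*y + 16.7295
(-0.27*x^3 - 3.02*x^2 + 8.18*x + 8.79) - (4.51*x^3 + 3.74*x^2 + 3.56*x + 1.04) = -4.78*x^3 - 6.76*x^2 + 4.62*x + 7.75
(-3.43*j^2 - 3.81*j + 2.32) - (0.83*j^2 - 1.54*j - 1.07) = -4.26*j^2 - 2.27*j + 3.39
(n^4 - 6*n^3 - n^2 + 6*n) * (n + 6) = n^5 - 37*n^3 + 36*n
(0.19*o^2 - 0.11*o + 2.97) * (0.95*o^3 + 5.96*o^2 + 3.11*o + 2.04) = 0.1805*o^5 + 1.0279*o^4 + 2.7568*o^3 + 17.7467*o^2 + 9.0123*o + 6.0588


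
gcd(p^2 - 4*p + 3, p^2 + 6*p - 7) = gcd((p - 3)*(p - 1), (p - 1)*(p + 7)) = p - 1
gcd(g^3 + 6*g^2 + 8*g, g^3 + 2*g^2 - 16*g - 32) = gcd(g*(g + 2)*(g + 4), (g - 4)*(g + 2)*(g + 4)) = g^2 + 6*g + 8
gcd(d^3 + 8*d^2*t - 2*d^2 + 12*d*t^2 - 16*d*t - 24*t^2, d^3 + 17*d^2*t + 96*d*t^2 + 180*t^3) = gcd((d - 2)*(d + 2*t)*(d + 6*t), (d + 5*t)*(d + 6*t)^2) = d + 6*t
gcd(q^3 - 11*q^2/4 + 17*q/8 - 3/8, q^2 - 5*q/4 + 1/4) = q^2 - 5*q/4 + 1/4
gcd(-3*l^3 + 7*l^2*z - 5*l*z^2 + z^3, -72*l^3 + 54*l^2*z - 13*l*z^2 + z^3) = -3*l + z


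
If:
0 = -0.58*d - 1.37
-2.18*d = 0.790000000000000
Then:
No Solution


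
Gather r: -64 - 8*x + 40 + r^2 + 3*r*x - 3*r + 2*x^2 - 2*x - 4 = r^2 + r*(3*x - 3) + 2*x^2 - 10*x - 28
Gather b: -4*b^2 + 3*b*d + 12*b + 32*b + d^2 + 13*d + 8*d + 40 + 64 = -4*b^2 + b*(3*d + 44) + d^2 + 21*d + 104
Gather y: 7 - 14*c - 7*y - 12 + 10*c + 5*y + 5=-4*c - 2*y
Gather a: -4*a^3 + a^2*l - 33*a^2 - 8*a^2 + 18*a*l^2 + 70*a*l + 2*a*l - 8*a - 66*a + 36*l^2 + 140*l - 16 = -4*a^3 + a^2*(l - 41) + a*(18*l^2 + 72*l - 74) + 36*l^2 + 140*l - 16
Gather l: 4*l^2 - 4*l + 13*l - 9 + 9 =4*l^2 + 9*l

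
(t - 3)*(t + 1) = t^2 - 2*t - 3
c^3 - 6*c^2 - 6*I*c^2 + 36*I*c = c*(c - 6)*(c - 6*I)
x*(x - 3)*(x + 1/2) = x^3 - 5*x^2/2 - 3*x/2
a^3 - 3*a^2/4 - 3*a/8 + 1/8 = (a - 1)*(a - 1/4)*(a + 1/2)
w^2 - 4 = (w - 2)*(w + 2)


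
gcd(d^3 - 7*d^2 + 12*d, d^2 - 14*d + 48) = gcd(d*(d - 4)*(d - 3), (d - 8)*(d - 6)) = 1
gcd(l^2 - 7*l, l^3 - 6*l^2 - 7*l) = l^2 - 7*l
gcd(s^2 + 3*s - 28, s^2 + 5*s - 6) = 1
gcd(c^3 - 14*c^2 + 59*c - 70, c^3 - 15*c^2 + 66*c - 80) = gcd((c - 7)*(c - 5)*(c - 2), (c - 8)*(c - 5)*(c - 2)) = c^2 - 7*c + 10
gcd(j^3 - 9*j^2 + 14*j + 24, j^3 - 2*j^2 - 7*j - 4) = j^2 - 3*j - 4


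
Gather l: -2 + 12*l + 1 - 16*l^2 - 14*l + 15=-16*l^2 - 2*l + 14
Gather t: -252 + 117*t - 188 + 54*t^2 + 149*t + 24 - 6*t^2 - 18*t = 48*t^2 + 248*t - 416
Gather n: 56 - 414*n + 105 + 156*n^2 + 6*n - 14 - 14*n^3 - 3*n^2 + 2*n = -14*n^3 + 153*n^2 - 406*n + 147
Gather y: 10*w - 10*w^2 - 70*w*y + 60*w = -10*w^2 - 70*w*y + 70*w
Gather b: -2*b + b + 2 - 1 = 1 - b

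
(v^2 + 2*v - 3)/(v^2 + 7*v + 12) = (v - 1)/(v + 4)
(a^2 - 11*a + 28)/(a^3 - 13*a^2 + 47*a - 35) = (a - 4)/(a^2 - 6*a + 5)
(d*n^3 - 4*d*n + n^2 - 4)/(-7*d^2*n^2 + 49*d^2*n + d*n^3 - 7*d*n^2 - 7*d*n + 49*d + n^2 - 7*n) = (4 - n^2)/(7*d*n - 49*d - n^2 + 7*n)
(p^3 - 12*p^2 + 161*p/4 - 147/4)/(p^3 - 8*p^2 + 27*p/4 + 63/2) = (2*p^2 - 17*p + 21)/(2*p^2 - 9*p - 18)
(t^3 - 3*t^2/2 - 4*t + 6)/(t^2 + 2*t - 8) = (t^2 + t/2 - 3)/(t + 4)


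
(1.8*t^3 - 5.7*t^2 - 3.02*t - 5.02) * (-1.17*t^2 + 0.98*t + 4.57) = -2.106*t^5 + 8.433*t^4 + 6.1734*t^3 - 23.1352*t^2 - 18.721*t - 22.9414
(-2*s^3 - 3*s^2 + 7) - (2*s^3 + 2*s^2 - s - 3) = -4*s^3 - 5*s^2 + s + 10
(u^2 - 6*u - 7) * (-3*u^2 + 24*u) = -3*u^4 + 42*u^3 - 123*u^2 - 168*u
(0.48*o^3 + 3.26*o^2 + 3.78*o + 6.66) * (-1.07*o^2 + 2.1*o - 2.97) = -0.5136*o^5 - 2.4802*o^4 + 1.3758*o^3 - 8.8704*o^2 + 2.7594*o - 19.7802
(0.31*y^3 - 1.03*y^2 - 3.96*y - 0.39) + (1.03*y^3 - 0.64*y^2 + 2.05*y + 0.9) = 1.34*y^3 - 1.67*y^2 - 1.91*y + 0.51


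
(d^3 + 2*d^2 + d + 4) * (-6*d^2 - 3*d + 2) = -6*d^5 - 15*d^4 - 10*d^3 - 23*d^2 - 10*d + 8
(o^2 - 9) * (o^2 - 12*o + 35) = o^4 - 12*o^3 + 26*o^2 + 108*o - 315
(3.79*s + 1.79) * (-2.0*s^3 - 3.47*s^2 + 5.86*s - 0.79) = -7.58*s^4 - 16.7313*s^3 + 15.9981*s^2 + 7.4953*s - 1.4141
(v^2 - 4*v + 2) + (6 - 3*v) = v^2 - 7*v + 8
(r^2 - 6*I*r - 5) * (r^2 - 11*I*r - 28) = r^4 - 17*I*r^3 - 99*r^2 + 223*I*r + 140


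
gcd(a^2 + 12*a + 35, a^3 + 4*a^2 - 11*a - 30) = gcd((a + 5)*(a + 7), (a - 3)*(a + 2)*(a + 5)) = a + 5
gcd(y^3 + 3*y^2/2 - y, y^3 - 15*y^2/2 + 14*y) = y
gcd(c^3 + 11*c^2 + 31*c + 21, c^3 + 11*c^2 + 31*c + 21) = c^3 + 11*c^2 + 31*c + 21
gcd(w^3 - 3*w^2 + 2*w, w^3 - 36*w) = w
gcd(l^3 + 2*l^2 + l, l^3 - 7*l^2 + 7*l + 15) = l + 1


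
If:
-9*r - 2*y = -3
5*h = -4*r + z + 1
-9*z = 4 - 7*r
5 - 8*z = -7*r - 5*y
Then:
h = -42/115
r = 17/23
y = -42/23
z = 3/23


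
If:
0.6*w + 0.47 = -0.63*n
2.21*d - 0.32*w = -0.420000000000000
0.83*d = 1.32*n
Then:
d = -0.28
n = -0.17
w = -0.60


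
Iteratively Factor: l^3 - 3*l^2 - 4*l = (l)*(l^2 - 3*l - 4) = l*(l - 4)*(l + 1)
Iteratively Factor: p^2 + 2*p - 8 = (p - 2)*(p + 4)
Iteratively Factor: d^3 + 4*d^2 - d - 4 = (d + 4)*(d^2 - 1) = (d + 1)*(d + 4)*(d - 1)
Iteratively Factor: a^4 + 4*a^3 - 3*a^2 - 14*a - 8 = (a + 1)*(a^3 + 3*a^2 - 6*a - 8) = (a - 2)*(a + 1)*(a^2 + 5*a + 4) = (a - 2)*(a + 1)^2*(a + 4)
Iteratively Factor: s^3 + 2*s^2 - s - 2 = (s + 1)*(s^2 + s - 2) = (s + 1)*(s + 2)*(s - 1)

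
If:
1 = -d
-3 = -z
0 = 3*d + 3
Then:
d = -1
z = 3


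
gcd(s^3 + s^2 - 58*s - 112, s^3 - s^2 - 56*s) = s^2 - s - 56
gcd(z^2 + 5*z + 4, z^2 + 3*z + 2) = z + 1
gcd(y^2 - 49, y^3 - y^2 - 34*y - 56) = y - 7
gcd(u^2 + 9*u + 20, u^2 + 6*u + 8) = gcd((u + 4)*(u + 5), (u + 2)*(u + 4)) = u + 4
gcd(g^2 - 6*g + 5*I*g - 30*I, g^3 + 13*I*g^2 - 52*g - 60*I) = g + 5*I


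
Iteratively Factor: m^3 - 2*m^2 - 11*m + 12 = (m - 4)*(m^2 + 2*m - 3) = (m - 4)*(m - 1)*(m + 3)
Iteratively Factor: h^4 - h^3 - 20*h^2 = (h - 5)*(h^3 + 4*h^2) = (h - 5)*(h + 4)*(h^2) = h*(h - 5)*(h + 4)*(h)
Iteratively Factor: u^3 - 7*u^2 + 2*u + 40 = (u + 2)*(u^2 - 9*u + 20) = (u - 4)*(u + 2)*(u - 5)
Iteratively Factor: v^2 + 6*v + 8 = (v + 2)*(v + 4)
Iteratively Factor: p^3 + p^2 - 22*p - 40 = (p + 2)*(p^2 - p - 20) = (p - 5)*(p + 2)*(p + 4)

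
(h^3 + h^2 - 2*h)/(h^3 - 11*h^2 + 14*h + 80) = h*(h - 1)/(h^2 - 13*h + 40)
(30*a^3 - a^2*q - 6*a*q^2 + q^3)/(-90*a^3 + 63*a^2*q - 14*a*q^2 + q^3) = (2*a + q)/(-6*a + q)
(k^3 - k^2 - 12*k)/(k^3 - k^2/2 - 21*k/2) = 2*(k - 4)/(2*k - 7)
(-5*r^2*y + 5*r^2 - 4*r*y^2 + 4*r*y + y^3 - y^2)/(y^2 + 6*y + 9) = (-5*r^2*y + 5*r^2 - 4*r*y^2 + 4*r*y + y^3 - y^2)/(y^2 + 6*y + 9)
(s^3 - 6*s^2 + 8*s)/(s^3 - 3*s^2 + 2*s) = (s - 4)/(s - 1)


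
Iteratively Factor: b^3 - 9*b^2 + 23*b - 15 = (b - 3)*(b^2 - 6*b + 5) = (b - 5)*(b - 3)*(b - 1)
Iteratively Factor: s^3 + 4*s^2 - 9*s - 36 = (s + 4)*(s^2 - 9) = (s + 3)*(s + 4)*(s - 3)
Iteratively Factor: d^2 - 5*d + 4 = (d - 1)*(d - 4)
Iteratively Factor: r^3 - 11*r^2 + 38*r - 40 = (r - 5)*(r^2 - 6*r + 8) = (r - 5)*(r - 2)*(r - 4)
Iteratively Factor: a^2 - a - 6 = (a + 2)*(a - 3)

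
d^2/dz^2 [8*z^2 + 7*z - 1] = 16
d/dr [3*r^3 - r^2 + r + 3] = 9*r^2 - 2*r + 1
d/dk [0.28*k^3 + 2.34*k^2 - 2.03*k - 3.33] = 0.84*k^2 + 4.68*k - 2.03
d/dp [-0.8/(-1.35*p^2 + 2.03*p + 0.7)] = (1.624 - 2.16*p)/(-1.35*p^2 + 2.03*p + 0.7)^2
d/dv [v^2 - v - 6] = 2*v - 1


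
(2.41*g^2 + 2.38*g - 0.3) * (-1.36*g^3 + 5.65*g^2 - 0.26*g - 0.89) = -3.2776*g^5 + 10.3797*g^4 + 13.2284*g^3 - 4.4587*g^2 - 2.0402*g + 0.267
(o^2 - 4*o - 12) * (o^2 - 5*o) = o^4 - 9*o^3 + 8*o^2 + 60*o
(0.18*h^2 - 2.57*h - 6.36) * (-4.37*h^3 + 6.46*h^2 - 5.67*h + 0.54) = -0.7866*h^5 + 12.3937*h^4 + 10.1704*h^3 - 26.4165*h^2 + 34.6734*h - 3.4344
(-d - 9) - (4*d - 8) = -5*d - 1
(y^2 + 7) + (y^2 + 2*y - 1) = 2*y^2 + 2*y + 6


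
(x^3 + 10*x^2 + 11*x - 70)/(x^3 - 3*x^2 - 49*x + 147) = (x^2 + 3*x - 10)/(x^2 - 10*x + 21)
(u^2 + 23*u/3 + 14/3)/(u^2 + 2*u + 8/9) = 3*(u + 7)/(3*u + 4)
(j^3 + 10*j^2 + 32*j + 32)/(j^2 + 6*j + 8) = j + 4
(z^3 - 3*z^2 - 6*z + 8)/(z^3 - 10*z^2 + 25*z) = (z^3 - 3*z^2 - 6*z + 8)/(z*(z^2 - 10*z + 25))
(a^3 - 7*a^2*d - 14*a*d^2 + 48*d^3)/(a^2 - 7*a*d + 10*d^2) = (a^2 - 5*a*d - 24*d^2)/(a - 5*d)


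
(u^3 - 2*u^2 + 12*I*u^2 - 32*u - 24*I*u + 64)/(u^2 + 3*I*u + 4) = (u^2 + u*(-2 + 8*I) - 16*I)/(u - I)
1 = 1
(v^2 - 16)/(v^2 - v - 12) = (v + 4)/(v + 3)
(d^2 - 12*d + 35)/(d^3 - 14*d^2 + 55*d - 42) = (d - 5)/(d^2 - 7*d + 6)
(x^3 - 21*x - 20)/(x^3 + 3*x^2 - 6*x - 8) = (x - 5)/(x - 2)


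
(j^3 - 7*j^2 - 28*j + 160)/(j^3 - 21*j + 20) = (j - 8)/(j - 1)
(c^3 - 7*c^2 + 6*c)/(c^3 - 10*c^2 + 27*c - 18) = c/(c - 3)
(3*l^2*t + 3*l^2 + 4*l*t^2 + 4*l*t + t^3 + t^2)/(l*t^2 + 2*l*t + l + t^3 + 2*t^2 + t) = (3*l + t)/(t + 1)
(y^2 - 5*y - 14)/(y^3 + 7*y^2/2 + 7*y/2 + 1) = 2*(y - 7)/(2*y^2 + 3*y + 1)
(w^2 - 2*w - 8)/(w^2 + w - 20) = (w + 2)/(w + 5)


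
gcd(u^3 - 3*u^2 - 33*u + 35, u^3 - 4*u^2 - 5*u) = 1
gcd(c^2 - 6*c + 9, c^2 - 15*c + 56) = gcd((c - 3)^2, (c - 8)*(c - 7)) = 1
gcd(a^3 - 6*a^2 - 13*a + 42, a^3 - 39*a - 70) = a - 7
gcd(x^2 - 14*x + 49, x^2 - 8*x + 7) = x - 7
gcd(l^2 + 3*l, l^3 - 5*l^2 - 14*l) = l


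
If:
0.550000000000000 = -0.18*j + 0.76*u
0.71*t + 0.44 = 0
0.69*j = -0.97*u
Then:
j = -0.76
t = -0.62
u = 0.54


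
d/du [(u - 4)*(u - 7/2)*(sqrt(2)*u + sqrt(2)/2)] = sqrt(2)*(12*u^2 - 56*u + 41)/4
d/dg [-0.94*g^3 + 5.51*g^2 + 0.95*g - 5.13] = -2.82*g^2 + 11.02*g + 0.95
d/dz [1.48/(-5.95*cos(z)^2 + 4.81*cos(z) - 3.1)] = (7.1188 - 17.612*cos(z))*sin(z)/(5.95*cos(z)^2 - 4.81*cos(z) + 3.1)^2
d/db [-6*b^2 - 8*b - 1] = -12*b - 8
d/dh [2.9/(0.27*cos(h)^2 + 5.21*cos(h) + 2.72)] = (1.566*cos(h) + 15.109)*sin(h)/(0.27*cos(h)^2 + 5.21*cos(h) + 2.72)^2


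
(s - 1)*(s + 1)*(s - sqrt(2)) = s^3 - sqrt(2)*s^2 - s + sqrt(2)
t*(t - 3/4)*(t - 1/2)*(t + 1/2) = t^4 - 3*t^3/4 - t^2/4 + 3*t/16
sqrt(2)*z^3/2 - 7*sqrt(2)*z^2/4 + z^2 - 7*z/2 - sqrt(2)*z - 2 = (z - 4)*(z + 1/2)*(sqrt(2)*z/2 + 1)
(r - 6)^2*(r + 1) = r^3 - 11*r^2 + 24*r + 36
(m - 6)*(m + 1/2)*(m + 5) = m^3 - m^2/2 - 61*m/2 - 15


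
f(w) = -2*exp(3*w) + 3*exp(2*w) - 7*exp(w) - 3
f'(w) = -6*exp(3*w) + 6*exp(2*w) - 7*exp(w)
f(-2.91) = -3.37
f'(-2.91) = -0.36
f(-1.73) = -4.16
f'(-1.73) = -1.09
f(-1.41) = -4.56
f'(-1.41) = -1.44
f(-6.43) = -3.01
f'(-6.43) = -0.01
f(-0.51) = -6.55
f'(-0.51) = -3.34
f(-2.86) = -3.39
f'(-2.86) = -0.38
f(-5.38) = -3.03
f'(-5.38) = -0.03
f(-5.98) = -3.02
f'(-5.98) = -0.02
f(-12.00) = -3.00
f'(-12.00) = 0.00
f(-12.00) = -3.00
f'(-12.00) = 0.00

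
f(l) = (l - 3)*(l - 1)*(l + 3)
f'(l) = (l - 3)*(l - 1) + (l - 3)*(l + 3) + (l - 1)*(l + 3)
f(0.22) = 6.98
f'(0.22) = -9.29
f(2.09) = -5.05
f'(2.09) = -0.08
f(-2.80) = 4.41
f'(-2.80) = 20.12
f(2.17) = -5.02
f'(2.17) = 0.79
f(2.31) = -4.80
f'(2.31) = 2.39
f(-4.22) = -45.98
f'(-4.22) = 52.87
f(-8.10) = -515.15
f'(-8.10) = 204.03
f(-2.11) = 14.14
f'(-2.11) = 8.58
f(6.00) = 135.00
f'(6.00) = 87.00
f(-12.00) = -1755.00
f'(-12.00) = 447.00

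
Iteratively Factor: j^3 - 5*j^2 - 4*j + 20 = (j - 2)*(j^2 - 3*j - 10) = (j - 5)*(j - 2)*(j + 2)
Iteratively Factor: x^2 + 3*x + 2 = (x + 1)*(x + 2)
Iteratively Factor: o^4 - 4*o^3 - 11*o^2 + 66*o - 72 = (o - 3)*(o^3 - o^2 - 14*o + 24) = (o - 3)*(o + 4)*(o^2 - 5*o + 6) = (o - 3)^2*(o + 4)*(o - 2)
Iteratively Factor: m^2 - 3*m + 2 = (m - 2)*(m - 1)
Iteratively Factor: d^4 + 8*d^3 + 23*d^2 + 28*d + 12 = (d + 3)*(d^3 + 5*d^2 + 8*d + 4) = (d + 1)*(d + 3)*(d^2 + 4*d + 4) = (d + 1)*(d + 2)*(d + 3)*(d + 2)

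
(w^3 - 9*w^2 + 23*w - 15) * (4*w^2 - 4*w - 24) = 4*w^5 - 40*w^4 + 104*w^3 + 64*w^2 - 492*w + 360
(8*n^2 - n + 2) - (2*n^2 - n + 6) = 6*n^2 - 4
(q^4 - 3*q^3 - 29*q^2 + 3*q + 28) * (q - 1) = q^5 - 4*q^4 - 26*q^3 + 32*q^2 + 25*q - 28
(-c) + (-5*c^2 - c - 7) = -5*c^2 - 2*c - 7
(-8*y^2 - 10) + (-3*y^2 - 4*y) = -11*y^2 - 4*y - 10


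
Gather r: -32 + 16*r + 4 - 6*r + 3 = 10*r - 25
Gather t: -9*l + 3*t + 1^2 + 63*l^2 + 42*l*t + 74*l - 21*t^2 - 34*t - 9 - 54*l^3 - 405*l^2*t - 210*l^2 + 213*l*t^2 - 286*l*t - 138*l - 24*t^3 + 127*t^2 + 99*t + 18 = -54*l^3 - 147*l^2 - 73*l - 24*t^3 + t^2*(213*l + 106) + t*(-405*l^2 - 244*l + 68) + 10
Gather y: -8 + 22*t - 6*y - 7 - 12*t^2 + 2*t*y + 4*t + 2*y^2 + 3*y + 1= -12*t^2 + 26*t + 2*y^2 + y*(2*t - 3) - 14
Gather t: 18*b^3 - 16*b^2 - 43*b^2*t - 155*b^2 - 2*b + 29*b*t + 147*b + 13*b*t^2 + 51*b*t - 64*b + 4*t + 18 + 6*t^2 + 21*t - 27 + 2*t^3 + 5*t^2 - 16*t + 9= 18*b^3 - 171*b^2 + 81*b + 2*t^3 + t^2*(13*b + 11) + t*(-43*b^2 + 80*b + 9)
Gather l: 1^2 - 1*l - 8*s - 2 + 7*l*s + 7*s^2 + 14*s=l*(7*s - 1) + 7*s^2 + 6*s - 1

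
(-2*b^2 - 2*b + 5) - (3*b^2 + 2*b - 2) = -5*b^2 - 4*b + 7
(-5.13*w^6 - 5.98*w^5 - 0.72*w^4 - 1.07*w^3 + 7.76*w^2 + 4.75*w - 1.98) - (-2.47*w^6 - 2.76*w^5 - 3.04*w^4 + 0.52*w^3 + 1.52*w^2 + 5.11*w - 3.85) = -2.66*w^6 - 3.22*w^5 + 2.32*w^4 - 1.59*w^3 + 6.24*w^2 - 0.36*w + 1.87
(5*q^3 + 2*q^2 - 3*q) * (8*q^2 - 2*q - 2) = 40*q^5 + 6*q^4 - 38*q^3 + 2*q^2 + 6*q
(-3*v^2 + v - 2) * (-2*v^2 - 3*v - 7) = 6*v^4 + 7*v^3 + 22*v^2 - v + 14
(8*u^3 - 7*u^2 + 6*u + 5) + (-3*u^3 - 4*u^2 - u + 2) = 5*u^3 - 11*u^2 + 5*u + 7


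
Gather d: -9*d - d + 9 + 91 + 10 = 110 - 10*d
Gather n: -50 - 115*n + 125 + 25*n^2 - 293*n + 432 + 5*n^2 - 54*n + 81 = 30*n^2 - 462*n + 588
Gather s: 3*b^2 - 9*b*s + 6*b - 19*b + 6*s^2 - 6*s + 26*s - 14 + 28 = 3*b^2 - 13*b + 6*s^2 + s*(20 - 9*b) + 14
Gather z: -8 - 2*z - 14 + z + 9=-z - 13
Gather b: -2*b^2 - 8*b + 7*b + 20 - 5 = -2*b^2 - b + 15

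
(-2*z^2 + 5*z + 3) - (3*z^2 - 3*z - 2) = -5*z^2 + 8*z + 5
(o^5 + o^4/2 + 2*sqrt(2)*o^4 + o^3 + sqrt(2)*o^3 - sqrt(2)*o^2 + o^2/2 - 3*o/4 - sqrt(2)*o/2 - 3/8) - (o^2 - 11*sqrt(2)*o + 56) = o^5 + o^4/2 + 2*sqrt(2)*o^4 + o^3 + sqrt(2)*o^3 - sqrt(2)*o^2 - o^2/2 - 3*o/4 + 21*sqrt(2)*o/2 - 451/8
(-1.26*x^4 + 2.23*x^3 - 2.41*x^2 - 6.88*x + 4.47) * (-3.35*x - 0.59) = 4.221*x^5 - 6.7271*x^4 + 6.7578*x^3 + 24.4699*x^2 - 10.9153*x - 2.6373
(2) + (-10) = -8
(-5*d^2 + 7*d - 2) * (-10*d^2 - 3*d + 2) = 50*d^4 - 55*d^3 - 11*d^2 + 20*d - 4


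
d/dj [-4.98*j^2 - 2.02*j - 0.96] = -9.96*j - 2.02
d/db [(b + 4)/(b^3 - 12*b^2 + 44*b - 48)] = 2*(-b^3 + 48*b - 112)/(b^6 - 24*b^5 + 232*b^4 - 1152*b^3 + 3088*b^2 - 4224*b + 2304)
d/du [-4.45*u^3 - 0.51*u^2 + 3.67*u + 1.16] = -13.35*u^2 - 1.02*u + 3.67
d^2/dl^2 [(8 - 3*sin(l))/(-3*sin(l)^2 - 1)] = 3*(-81*sin(l)^5 + 96*sin(l)^4 - 176*sin(l)^2 + 53*sin(l) - 63*sin(3*l)/2 + 9*sin(5*l)/2 + 16)/(3*sin(l)^2 + 1)^3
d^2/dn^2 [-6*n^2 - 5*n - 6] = -12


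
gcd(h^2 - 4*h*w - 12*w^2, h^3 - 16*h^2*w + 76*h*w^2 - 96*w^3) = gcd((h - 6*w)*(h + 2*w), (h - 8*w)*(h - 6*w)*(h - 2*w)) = -h + 6*w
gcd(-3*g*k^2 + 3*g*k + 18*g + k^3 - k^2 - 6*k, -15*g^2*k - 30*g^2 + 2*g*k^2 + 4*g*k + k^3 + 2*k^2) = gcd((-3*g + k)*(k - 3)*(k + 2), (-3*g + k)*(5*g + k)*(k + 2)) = 3*g*k + 6*g - k^2 - 2*k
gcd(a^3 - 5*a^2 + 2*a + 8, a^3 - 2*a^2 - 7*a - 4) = a^2 - 3*a - 4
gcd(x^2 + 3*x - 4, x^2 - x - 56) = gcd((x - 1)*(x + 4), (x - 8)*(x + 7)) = 1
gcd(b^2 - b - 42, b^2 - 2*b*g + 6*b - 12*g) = b + 6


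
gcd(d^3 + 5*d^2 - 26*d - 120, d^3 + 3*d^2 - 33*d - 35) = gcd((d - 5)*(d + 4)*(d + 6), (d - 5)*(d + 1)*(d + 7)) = d - 5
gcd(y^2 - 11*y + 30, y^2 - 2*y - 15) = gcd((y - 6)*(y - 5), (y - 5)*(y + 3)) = y - 5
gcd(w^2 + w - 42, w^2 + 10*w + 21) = w + 7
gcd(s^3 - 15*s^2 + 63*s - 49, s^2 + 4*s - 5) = s - 1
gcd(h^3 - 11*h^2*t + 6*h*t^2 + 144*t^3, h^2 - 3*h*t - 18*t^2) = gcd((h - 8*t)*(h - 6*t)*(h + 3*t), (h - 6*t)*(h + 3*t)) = -h^2 + 3*h*t + 18*t^2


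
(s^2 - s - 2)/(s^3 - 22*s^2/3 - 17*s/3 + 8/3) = 3*(s - 2)/(3*s^2 - 25*s + 8)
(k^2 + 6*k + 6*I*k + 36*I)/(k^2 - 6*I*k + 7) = (k^2 + 6*k*(1 + I) + 36*I)/(k^2 - 6*I*k + 7)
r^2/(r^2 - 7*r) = r/(r - 7)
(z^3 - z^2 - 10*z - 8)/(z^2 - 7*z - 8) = (z^2 - 2*z - 8)/(z - 8)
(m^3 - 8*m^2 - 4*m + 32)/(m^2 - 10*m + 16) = m + 2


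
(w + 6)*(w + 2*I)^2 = w^3 + 6*w^2 + 4*I*w^2 - 4*w + 24*I*w - 24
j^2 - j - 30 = (j - 6)*(j + 5)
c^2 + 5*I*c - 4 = (c + I)*(c + 4*I)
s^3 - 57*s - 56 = (s - 8)*(s + 1)*(s + 7)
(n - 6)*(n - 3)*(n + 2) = n^3 - 7*n^2 + 36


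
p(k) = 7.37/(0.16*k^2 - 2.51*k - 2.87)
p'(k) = 7.37*(2.51 - 0.32*k)/(0.16*k^2 - 2.51*k - 2.87)^2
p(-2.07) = 2.45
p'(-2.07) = 2.58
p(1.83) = -1.06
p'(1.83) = 0.30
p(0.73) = -1.60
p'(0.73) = 0.79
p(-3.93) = 0.78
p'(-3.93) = 0.31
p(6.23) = -0.60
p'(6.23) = 0.03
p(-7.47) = 0.30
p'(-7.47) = 0.06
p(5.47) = -0.62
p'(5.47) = 0.04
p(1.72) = -1.10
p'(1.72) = 0.32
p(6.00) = -0.61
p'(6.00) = 0.03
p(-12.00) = 0.15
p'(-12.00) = 0.02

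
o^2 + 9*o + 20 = (o + 4)*(o + 5)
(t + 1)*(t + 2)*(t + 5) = t^3 + 8*t^2 + 17*t + 10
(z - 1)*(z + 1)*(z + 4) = z^3 + 4*z^2 - z - 4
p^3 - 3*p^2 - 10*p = p*(p - 5)*(p + 2)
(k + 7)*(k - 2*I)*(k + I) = k^3 + 7*k^2 - I*k^2 + 2*k - 7*I*k + 14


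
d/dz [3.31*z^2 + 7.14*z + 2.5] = 6.62*z + 7.14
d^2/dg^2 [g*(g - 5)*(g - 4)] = 6*g - 18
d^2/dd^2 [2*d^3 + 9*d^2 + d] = 12*d + 18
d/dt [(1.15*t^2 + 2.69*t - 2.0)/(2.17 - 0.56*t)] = (-0.644*t^2 + 4.991*t + 4.7173)/(0.3136*t^2 - 2.4304*t + 4.7089)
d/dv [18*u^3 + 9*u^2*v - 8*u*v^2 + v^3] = 9*u^2 - 16*u*v + 3*v^2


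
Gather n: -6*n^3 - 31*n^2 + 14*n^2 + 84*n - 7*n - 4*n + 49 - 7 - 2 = -6*n^3 - 17*n^2 + 73*n + 40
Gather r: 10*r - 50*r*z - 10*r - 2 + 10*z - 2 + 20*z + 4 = -50*r*z + 30*z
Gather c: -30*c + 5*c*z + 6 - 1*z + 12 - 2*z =c*(5*z - 30) - 3*z + 18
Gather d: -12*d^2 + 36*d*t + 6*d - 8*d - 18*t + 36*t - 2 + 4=-12*d^2 + d*(36*t - 2) + 18*t + 2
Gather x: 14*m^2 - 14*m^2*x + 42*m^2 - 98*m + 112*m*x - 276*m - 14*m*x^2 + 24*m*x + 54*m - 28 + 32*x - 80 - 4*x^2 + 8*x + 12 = 56*m^2 - 320*m + x^2*(-14*m - 4) + x*(-14*m^2 + 136*m + 40) - 96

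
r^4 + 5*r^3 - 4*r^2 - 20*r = r*(r - 2)*(r + 2)*(r + 5)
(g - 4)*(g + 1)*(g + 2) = g^3 - g^2 - 10*g - 8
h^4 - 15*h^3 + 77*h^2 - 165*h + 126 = (h - 7)*(h - 3)^2*(h - 2)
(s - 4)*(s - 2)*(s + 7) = s^3 + s^2 - 34*s + 56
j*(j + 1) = j^2 + j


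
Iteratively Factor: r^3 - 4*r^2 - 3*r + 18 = (r - 3)*(r^2 - r - 6) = (r - 3)^2*(r + 2)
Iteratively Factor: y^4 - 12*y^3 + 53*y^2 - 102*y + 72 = (y - 4)*(y^3 - 8*y^2 + 21*y - 18) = (y - 4)*(y - 3)*(y^2 - 5*y + 6) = (y - 4)*(y - 3)^2*(y - 2)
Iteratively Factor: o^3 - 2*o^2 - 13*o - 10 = (o - 5)*(o^2 + 3*o + 2) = (o - 5)*(o + 1)*(o + 2)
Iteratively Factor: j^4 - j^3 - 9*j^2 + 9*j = (j - 1)*(j^3 - 9*j) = (j - 3)*(j - 1)*(j^2 + 3*j) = j*(j - 3)*(j - 1)*(j + 3)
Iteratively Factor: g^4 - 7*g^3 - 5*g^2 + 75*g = (g - 5)*(g^3 - 2*g^2 - 15*g) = (g - 5)^2*(g^2 + 3*g) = g*(g - 5)^2*(g + 3)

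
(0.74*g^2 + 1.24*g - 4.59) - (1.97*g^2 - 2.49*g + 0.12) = -1.23*g^2 + 3.73*g - 4.71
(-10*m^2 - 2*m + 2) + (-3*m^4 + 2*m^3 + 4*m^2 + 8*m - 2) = -3*m^4 + 2*m^3 - 6*m^2 + 6*m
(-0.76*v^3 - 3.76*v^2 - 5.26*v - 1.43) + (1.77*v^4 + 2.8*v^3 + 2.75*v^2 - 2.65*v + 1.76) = 1.77*v^4 + 2.04*v^3 - 1.01*v^2 - 7.91*v + 0.33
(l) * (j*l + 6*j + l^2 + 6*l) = j*l^2 + 6*j*l + l^3 + 6*l^2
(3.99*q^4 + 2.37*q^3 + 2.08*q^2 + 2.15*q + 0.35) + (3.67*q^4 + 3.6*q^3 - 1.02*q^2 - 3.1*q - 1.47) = 7.66*q^4 + 5.97*q^3 + 1.06*q^2 - 0.95*q - 1.12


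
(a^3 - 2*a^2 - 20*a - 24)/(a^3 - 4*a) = (a^2 - 4*a - 12)/(a*(a - 2))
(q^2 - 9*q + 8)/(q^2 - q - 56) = (q - 1)/(q + 7)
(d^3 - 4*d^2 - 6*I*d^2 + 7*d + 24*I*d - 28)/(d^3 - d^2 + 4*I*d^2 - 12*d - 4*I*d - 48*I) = (d^2 - 6*I*d + 7)/(d^2 + d*(3 + 4*I) + 12*I)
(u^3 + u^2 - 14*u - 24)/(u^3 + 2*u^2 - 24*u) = (u^2 + 5*u + 6)/(u*(u + 6))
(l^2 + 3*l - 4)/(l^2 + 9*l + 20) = (l - 1)/(l + 5)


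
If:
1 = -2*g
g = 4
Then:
No Solution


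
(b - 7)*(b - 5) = b^2 - 12*b + 35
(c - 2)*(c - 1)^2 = c^3 - 4*c^2 + 5*c - 2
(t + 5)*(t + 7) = t^2 + 12*t + 35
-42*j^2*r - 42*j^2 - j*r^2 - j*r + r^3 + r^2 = (-7*j + r)*(6*j + r)*(r + 1)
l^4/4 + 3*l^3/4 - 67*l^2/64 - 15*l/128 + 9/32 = (l/4 + 1)*(l - 3/4)^2*(l + 1/2)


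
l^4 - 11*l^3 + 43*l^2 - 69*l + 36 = (l - 4)*(l - 3)^2*(l - 1)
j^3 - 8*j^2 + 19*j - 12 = (j - 4)*(j - 3)*(j - 1)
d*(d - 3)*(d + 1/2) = d^3 - 5*d^2/2 - 3*d/2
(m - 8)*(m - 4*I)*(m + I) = m^3 - 8*m^2 - 3*I*m^2 + 4*m + 24*I*m - 32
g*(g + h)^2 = g^3 + 2*g^2*h + g*h^2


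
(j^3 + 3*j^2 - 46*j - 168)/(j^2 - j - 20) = (j^2 - j - 42)/(j - 5)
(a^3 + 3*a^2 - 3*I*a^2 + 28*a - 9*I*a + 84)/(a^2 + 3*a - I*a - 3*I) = (a^2 - 3*I*a + 28)/(a - I)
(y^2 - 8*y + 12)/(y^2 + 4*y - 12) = (y - 6)/(y + 6)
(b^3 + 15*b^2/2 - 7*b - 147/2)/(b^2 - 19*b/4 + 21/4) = 2*(2*b^2 + 21*b + 49)/(4*b - 7)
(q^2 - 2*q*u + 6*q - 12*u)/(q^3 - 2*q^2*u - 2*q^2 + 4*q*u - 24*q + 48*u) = (q + 6)/(q^2 - 2*q - 24)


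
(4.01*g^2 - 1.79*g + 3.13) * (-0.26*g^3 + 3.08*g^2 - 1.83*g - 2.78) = -1.0426*g^5 + 12.8162*g^4 - 13.6653*g^3 + 1.7683*g^2 - 0.7517*g - 8.7014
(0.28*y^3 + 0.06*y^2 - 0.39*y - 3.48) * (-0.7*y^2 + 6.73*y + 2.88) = -0.196*y^5 + 1.8424*y^4 + 1.4832*y^3 - 0.0159000000000002*y^2 - 24.5436*y - 10.0224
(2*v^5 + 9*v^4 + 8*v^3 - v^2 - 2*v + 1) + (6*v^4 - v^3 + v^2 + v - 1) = 2*v^5 + 15*v^4 + 7*v^3 - v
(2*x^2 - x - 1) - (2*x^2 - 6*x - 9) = 5*x + 8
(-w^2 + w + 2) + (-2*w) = -w^2 - w + 2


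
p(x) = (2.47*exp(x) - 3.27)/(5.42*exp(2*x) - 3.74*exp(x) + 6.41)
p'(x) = (2.47*exp(x) - 3.27)*(-10.84*exp(2*x) + 3.74*exp(x))/(5.42*exp(2*x) - 3.74*exp(x) + 6.41)^2 + 2.47*exp(x)/(5.42*exp(2*x) - 3.74*exp(x) + 6.41) = (-13.3874*exp(2*x) + 35.4468*exp(x) + 3.6029)*exp(x)/(29.3764*exp(4*x) - 40.5416*exp(3*x) + 83.472*exp(2*x) - 47.9468*exp(x) + 41.0881)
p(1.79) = 0.06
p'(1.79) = -0.05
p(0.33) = 0.01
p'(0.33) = 0.27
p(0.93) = 0.09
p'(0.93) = 0.02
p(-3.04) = -0.50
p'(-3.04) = 0.01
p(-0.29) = -0.21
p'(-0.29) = 0.38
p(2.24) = 0.04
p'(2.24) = -0.04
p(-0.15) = -0.16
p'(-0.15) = 0.40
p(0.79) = 0.09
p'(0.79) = 0.06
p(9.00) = 0.00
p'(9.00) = 0.00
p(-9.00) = -0.51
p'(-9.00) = 0.00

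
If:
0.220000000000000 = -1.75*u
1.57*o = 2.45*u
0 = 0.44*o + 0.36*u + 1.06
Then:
No Solution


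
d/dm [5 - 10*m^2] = -20*m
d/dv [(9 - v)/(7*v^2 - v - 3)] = (-7*v^2 + v + (v - 9)*(14*v - 1) + 3)/(-7*v^2 + v + 3)^2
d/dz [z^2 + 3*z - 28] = 2*z + 3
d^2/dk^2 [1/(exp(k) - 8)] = (exp(k) + 8)*exp(k)/(exp(k) - 8)^3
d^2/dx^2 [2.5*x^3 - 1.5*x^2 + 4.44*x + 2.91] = 15.0*x - 3.0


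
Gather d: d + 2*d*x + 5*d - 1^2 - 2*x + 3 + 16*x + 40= d*(2*x + 6) + 14*x + 42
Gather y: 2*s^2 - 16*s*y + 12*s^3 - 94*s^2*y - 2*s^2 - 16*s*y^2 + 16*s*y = 12*s^3 - 94*s^2*y - 16*s*y^2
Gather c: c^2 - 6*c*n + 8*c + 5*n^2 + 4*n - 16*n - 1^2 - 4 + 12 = c^2 + c*(8 - 6*n) + 5*n^2 - 12*n + 7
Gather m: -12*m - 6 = -12*m - 6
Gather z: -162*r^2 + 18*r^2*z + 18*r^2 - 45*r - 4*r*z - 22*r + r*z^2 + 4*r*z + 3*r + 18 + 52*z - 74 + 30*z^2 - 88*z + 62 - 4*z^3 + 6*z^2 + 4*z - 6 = -144*r^2 - 64*r - 4*z^3 + z^2*(r + 36) + z*(18*r^2 - 32)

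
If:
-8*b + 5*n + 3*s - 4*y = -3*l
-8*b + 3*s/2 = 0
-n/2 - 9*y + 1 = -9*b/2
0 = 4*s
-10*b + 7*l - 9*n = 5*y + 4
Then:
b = 0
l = 498/1129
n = -190/1129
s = 0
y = 136/1129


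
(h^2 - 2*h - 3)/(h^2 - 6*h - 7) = (h - 3)/(h - 7)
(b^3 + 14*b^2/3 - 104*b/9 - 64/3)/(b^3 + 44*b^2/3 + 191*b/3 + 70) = (9*b^2 - 12*b - 32)/(3*(3*b^2 + 26*b + 35))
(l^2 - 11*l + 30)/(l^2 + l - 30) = (l - 6)/(l + 6)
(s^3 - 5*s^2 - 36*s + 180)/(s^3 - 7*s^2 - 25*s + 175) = (s^2 - 36)/(s^2 - 2*s - 35)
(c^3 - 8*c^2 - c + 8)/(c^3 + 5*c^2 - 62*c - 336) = (c^2 - 1)/(c^2 + 13*c + 42)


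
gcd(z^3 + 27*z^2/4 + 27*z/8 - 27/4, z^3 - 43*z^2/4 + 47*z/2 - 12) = z - 3/4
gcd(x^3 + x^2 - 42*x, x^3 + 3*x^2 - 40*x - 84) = x^2 + x - 42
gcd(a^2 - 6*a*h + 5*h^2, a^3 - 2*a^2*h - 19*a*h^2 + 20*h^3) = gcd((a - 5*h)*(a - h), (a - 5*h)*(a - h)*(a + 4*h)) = a^2 - 6*a*h + 5*h^2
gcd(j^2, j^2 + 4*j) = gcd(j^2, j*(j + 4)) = j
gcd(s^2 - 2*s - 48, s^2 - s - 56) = s - 8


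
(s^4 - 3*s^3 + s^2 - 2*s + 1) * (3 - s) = -s^5 + 6*s^4 - 10*s^3 + 5*s^2 - 7*s + 3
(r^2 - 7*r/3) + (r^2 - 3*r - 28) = 2*r^2 - 16*r/3 - 28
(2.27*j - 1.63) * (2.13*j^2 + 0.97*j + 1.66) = 4.8351*j^3 - 1.27*j^2 + 2.1871*j - 2.7058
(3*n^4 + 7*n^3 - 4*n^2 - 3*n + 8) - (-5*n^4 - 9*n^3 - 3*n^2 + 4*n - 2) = 8*n^4 + 16*n^3 - n^2 - 7*n + 10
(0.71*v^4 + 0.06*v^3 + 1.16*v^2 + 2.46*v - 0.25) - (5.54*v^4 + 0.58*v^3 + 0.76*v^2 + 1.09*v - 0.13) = -4.83*v^4 - 0.52*v^3 + 0.4*v^2 + 1.37*v - 0.12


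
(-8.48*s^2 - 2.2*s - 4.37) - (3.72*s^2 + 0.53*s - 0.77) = -12.2*s^2 - 2.73*s - 3.6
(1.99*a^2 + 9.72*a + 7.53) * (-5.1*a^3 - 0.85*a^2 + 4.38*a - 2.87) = -10.149*a^5 - 51.2635*a^4 - 37.9488*a^3 + 30.4618*a^2 + 5.085*a - 21.6111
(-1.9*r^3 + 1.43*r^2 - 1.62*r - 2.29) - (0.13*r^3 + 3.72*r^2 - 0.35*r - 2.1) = -2.03*r^3 - 2.29*r^2 - 1.27*r - 0.19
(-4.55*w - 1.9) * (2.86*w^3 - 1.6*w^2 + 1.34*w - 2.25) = -13.013*w^4 + 1.846*w^3 - 3.057*w^2 + 7.6915*w + 4.275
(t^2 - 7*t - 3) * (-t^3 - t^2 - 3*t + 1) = -t^5 + 6*t^4 + 7*t^3 + 25*t^2 + 2*t - 3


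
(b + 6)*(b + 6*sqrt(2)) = b^2 + 6*b + 6*sqrt(2)*b + 36*sqrt(2)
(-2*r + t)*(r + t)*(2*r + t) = -4*r^3 - 4*r^2*t + r*t^2 + t^3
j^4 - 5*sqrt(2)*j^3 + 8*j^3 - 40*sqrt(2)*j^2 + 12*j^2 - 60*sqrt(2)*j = j*(j + 2)*(j + 6)*(j - 5*sqrt(2))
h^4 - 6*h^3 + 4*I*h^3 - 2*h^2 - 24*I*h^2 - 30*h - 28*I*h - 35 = (h - 7)*(h + 1)*(h - I)*(h + 5*I)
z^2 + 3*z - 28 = (z - 4)*(z + 7)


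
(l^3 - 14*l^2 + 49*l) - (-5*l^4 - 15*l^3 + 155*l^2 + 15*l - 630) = 5*l^4 + 16*l^3 - 169*l^2 + 34*l + 630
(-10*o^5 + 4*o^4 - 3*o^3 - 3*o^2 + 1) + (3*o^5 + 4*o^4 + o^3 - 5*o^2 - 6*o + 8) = -7*o^5 + 8*o^4 - 2*o^3 - 8*o^2 - 6*o + 9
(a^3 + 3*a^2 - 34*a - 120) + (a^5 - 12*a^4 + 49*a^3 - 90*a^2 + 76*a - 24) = a^5 - 12*a^4 + 50*a^3 - 87*a^2 + 42*a - 144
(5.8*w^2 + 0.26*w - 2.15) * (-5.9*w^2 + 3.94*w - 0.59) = -34.22*w^4 + 21.318*w^3 + 10.2874*w^2 - 8.6244*w + 1.2685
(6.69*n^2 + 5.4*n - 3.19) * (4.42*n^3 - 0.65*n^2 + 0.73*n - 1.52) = 29.5698*n^5 + 19.5195*n^4 - 12.7261*n^3 - 4.1533*n^2 - 10.5367*n + 4.8488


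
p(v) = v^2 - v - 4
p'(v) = 2*v - 1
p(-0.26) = -3.67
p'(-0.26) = -1.52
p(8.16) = 54.43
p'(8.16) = 15.32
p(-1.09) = -1.72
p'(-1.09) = -3.18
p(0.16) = -4.13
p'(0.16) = -0.68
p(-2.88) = 7.17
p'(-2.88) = -6.76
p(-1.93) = 1.65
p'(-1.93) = -4.86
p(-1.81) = 1.09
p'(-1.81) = -4.62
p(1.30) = -3.61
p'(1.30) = 1.60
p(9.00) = 68.00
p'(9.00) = 17.00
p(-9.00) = 86.00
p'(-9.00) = -19.00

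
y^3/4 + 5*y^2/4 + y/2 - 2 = (y/4 + 1/2)*(y - 1)*(y + 4)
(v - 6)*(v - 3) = v^2 - 9*v + 18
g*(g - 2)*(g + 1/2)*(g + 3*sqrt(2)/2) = g^4 - 3*g^3/2 + 3*sqrt(2)*g^3/2 - 9*sqrt(2)*g^2/4 - g^2 - 3*sqrt(2)*g/2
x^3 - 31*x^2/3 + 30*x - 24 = (x - 6)*(x - 3)*(x - 4/3)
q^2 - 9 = (q - 3)*(q + 3)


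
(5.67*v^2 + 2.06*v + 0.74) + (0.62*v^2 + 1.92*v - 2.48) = 6.29*v^2 + 3.98*v - 1.74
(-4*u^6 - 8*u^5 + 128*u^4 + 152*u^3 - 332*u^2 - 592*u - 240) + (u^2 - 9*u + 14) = -4*u^6 - 8*u^5 + 128*u^4 + 152*u^3 - 331*u^2 - 601*u - 226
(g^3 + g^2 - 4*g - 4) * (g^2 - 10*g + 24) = g^5 - 9*g^4 + 10*g^3 + 60*g^2 - 56*g - 96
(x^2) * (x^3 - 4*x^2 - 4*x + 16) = x^5 - 4*x^4 - 4*x^3 + 16*x^2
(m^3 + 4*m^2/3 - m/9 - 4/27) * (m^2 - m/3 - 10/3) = m^5 + m^4 - 35*m^3/9 - 41*m^2/9 + 34*m/81 + 40/81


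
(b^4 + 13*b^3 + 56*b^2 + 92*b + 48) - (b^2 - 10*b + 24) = b^4 + 13*b^3 + 55*b^2 + 102*b + 24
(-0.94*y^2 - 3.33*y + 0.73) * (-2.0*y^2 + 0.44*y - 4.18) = 1.88*y^4 + 6.2464*y^3 + 1.004*y^2 + 14.2406*y - 3.0514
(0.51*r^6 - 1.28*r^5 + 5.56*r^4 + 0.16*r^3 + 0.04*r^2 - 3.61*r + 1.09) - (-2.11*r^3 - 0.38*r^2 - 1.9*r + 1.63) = 0.51*r^6 - 1.28*r^5 + 5.56*r^4 + 2.27*r^3 + 0.42*r^2 - 1.71*r - 0.54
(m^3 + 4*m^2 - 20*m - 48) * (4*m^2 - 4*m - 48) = 4*m^5 + 12*m^4 - 144*m^3 - 304*m^2 + 1152*m + 2304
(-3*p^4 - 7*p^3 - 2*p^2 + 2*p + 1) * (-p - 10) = 3*p^5 + 37*p^4 + 72*p^3 + 18*p^2 - 21*p - 10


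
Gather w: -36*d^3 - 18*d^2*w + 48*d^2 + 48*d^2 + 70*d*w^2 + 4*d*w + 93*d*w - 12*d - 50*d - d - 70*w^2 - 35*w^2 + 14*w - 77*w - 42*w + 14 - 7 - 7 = -36*d^3 + 96*d^2 - 63*d + w^2*(70*d - 105) + w*(-18*d^2 + 97*d - 105)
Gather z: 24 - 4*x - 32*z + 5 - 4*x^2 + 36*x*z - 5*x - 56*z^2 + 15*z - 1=-4*x^2 - 9*x - 56*z^2 + z*(36*x - 17) + 28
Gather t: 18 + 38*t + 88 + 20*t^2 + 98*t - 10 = 20*t^2 + 136*t + 96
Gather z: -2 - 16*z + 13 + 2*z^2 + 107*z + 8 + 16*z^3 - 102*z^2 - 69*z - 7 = 16*z^3 - 100*z^2 + 22*z + 12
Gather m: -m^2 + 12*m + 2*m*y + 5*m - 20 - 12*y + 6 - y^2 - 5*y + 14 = -m^2 + m*(2*y + 17) - y^2 - 17*y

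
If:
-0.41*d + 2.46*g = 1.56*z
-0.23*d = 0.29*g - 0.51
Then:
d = 1.83233532934132 - 0.660727325836133*z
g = 0.524025120490726*z + 0.305389221556886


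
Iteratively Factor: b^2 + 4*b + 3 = (b + 1)*(b + 3)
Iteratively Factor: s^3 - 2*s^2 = (s)*(s^2 - 2*s) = s*(s - 2)*(s)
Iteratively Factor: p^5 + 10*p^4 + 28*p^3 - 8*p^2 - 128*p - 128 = (p + 4)*(p^4 + 6*p^3 + 4*p^2 - 24*p - 32) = (p - 2)*(p + 4)*(p^3 + 8*p^2 + 20*p + 16) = (p - 2)*(p + 2)*(p + 4)*(p^2 + 6*p + 8) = (p - 2)*(p + 2)^2*(p + 4)*(p + 4)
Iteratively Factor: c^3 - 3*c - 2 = (c + 1)*(c^2 - c - 2) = (c + 1)^2*(c - 2)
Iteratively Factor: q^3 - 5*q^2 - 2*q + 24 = (q + 2)*(q^2 - 7*q + 12) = (q - 4)*(q + 2)*(q - 3)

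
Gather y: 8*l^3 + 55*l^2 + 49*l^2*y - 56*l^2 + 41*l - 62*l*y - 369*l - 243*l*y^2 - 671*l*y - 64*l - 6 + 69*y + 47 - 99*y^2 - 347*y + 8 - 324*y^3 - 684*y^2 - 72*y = 8*l^3 - l^2 - 392*l - 324*y^3 + y^2*(-243*l - 783) + y*(49*l^2 - 733*l - 350) + 49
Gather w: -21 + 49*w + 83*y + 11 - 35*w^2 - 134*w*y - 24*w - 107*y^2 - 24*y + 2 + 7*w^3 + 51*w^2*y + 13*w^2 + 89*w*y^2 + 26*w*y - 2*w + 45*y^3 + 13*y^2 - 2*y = 7*w^3 + w^2*(51*y - 22) + w*(89*y^2 - 108*y + 23) + 45*y^3 - 94*y^2 + 57*y - 8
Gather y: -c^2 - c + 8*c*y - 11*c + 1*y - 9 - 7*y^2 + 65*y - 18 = -c^2 - 12*c - 7*y^2 + y*(8*c + 66) - 27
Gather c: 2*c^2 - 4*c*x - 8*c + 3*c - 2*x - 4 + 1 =2*c^2 + c*(-4*x - 5) - 2*x - 3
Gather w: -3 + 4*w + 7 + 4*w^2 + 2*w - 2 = 4*w^2 + 6*w + 2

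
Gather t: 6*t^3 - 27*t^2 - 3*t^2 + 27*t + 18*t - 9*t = 6*t^3 - 30*t^2 + 36*t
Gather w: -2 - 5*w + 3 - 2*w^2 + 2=-2*w^2 - 5*w + 3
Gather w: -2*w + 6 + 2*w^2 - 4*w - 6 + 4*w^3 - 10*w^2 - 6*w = 4*w^3 - 8*w^2 - 12*w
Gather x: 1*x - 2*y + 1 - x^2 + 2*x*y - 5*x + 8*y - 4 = -x^2 + x*(2*y - 4) + 6*y - 3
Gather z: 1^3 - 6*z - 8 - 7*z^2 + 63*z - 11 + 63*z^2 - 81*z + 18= 56*z^2 - 24*z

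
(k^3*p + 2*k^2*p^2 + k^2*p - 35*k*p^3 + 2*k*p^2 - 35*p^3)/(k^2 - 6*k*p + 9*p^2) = p*(k^3 + 2*k^2*p + k^2 - 35*k*p^2 + 2*k*p - 35*p^2)/(k^2 - 6*k*p + 9*p^2)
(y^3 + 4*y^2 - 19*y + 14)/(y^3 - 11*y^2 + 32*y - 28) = (y^2 + 6*y - 7)/(y^2 - 9*y + 14)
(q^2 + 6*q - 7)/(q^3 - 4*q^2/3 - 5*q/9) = 9*(-q^2 - 6*q + 7)/(q*(-9*q^2 + 12*q + 5))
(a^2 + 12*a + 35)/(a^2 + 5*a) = (a + 7)/a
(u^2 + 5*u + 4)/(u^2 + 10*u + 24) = (u + 1)/(u + 6)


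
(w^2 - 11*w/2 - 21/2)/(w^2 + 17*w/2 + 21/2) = (w - 7)/(w + 7)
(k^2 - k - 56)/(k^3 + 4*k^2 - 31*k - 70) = (k - 8)/(k^2 - 3*k - 10)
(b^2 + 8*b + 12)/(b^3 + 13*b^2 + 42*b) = (b + 2)/(b*(b + 7))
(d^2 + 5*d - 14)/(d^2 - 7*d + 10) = (d + 7)/(d - 5)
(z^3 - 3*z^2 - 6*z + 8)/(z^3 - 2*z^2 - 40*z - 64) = (z^2 - 5*z + 4)/(z^2 - 4*z - 32)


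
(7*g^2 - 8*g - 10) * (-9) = -63*g^2 + 72*g + 90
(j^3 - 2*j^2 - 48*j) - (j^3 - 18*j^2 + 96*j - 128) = 16*j^2 - 144*j + 128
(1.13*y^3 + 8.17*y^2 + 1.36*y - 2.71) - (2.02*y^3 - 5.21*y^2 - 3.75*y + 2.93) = -0.89*y^3 + 13.38*y^2 + 5.11*y - 5.64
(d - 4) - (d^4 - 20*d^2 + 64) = -d^4 + 20*d^2 + d - 68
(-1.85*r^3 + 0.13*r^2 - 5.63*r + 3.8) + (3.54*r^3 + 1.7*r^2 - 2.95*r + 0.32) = 1.69*r^3 + 1.83*r^2 - 8.58*r + 4.12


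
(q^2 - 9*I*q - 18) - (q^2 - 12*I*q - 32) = 3*I*q + 14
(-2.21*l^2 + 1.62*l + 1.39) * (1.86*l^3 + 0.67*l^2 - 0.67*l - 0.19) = -4.1106*l^5 + 1.5325*l^4 + 5.1515*l^3 + 0.2658*l^2 - 1.2391*l - 0.2641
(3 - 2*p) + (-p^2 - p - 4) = -p^2 - 3*p - 1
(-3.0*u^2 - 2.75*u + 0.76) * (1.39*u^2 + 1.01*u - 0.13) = -4.17*u^4 - 6.8525*u^3 - 1.3311*u^2 + 1.1251*u - 0.0988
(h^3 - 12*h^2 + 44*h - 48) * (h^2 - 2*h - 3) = h^5 - 14*h^4 + 65*h^3 - 100*h^2 - 36*h + 144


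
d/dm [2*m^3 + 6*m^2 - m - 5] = 6*m^2 + 12*m - 1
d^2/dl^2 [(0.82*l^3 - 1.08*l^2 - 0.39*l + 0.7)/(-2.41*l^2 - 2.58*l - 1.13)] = (7.105427357601e-15*l^5 - 3.5527136788005e-15*l^4 - 15.350414*l^3 - 56.384772*l^2 - 38.76963*l - 5.022248)/(13.997521*l^6 + 44.954694*l^5 + 67.815231*l^4 + 59.330196*l^3 + 31.797183*l^2 + 9.883206*l + 1.442897)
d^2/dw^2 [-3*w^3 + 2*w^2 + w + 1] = 4 - 18*w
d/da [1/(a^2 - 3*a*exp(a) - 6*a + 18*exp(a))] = (3*a*exp(a) - 2*a - 15*exp(a) + 6)/(a^2 - 3*a*exp(a) - 6*a + 18*exp(a))^2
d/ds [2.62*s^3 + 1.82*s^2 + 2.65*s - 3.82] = 7.86*s^2 + 3.64*s + 2.65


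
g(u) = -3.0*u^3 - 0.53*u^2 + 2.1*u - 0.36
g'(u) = -9.0*u^2 - 1.06*u + 2.1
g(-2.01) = 17.64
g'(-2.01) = -32.13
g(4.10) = -207.42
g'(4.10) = -153.54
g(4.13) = -212.06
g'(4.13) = -155.79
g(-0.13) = -0.64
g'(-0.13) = 2.09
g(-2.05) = 18.95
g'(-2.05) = -33.55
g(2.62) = -52.45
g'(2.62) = -62.46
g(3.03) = -82.32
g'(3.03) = -83.74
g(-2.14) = 22.12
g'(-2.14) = -36.85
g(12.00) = -5235.48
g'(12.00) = -1306.62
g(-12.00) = 5082.12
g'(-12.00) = -1281.18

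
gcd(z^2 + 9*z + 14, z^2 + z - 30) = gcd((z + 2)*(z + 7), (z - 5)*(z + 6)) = 1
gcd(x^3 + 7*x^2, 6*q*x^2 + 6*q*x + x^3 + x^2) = x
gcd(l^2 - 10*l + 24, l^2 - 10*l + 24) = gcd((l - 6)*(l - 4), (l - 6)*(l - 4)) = l^2 - 10*l + 24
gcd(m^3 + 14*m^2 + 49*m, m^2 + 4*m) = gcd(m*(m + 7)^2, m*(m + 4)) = m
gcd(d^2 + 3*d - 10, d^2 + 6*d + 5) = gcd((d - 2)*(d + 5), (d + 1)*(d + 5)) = d + 5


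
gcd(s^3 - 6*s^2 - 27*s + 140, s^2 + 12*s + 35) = s + 5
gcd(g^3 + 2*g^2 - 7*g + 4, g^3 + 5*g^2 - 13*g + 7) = g^2 - 2*g + 1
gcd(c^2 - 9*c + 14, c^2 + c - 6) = c - 2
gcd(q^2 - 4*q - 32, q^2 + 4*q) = q + 4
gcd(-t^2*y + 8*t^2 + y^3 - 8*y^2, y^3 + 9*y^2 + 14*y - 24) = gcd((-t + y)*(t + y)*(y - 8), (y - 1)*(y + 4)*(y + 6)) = 1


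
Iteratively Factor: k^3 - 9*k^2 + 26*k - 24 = (k - 2)*(k^2 - 7*k + 12) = (k - 3)*(k - 2)*(k - 4)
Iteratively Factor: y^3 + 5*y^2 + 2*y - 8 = (y + 2)*(y^2 + 3*y - 4) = (y - 1)*(y + 2)*(y + 4)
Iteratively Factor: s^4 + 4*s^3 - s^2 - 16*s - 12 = (s + 3)*(s^3 + s^2 - 4*s - 4) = (s - 2)*(s + 3)*(s^2 + 3*s + 2) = (s - 2)*(s + 1)*(s + 3)*(s + 2)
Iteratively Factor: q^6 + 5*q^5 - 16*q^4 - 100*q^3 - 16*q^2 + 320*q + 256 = (q - 2)*(q^5 + 7*q^4 - 2*q^3 - 104*q^2 - 224*q - 128) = (q - 2)*(q + 4)*(q^4 + 3*q^3 - 14*q^2 - 48*q - 32) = (q - 2)*(q + 2)*(q + 4)*(q^3 + q^2 - 16*q - 16) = (q - 2)*(q + 1)*(q + 2)*(q + 4)*(q^2 - 16) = (q - 4)*(q - 2)*(q + 1)*(q + 2)*(q + 4)*(q + 4)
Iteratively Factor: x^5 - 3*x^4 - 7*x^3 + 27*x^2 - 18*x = (x - 1)*(x^4 - 2*x^3 - 9*x^2 + 18*x) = (x - 3)*(x - 1)*(x^3 + x^2 - 6*x) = (x - 3)*(x - 2)*(x - 1)*(x^2 + 3*x) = x*(x - 3)*(x - 2)*(x - 1)*(x + 3)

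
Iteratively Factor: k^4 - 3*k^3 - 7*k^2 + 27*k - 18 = (k + 3)*(k^3 - 6*k^2 + 11*k - 6) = (k - 1)*(k + 3)*(k^2 - 5*k + 6) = (k - 3)*(k - 1)*(k + 3)*(k - 2)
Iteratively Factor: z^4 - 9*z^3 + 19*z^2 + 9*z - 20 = (z + 1)*(z^3 - 10*z^2 + 29*z - 20) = (z - 4)*(z + 1)*(z^2 - 6*z + 5) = (z - 4)*(z - 1)*(z + 1)*(z - 5)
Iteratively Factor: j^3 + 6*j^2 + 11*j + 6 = (j + 3)*(j^2 + 3*j + 2) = (j + 1)*(j + 3)*(j + 2)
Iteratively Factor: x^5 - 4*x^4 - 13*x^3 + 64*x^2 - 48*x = (x)*(x^4 - 4*x^3 - 13*x^2 + 64*x - 48) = x*(x - 3)*(x^3 - x^2 - 16*x + 16) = x*(x - 4)*(x - 3)*(x^2 + 3*x - 4) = x*(x - 4)*(x - 3)*(x + 4)*(x - 1)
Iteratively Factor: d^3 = (d)*(d^2) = d^2*(d)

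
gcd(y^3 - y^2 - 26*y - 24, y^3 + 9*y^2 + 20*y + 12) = y + 1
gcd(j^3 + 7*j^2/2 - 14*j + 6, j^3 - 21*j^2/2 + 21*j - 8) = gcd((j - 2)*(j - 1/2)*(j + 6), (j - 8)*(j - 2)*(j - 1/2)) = j^2 - 5*j/2 + 1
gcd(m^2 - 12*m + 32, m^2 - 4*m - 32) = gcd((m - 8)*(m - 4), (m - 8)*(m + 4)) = m - 8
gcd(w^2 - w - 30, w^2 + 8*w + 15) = w + 5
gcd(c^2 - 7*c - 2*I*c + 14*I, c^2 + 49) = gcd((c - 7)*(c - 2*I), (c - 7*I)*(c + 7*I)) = 1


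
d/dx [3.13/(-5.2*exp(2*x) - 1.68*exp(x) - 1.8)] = (32.552*exp(x) + 5.2584)*exp(x)/(5.2*exp(2*x) + 1.68*exp(x) + 1.8)^2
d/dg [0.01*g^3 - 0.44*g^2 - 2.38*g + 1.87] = 0.03*g^2 - 0.88*g - 2.38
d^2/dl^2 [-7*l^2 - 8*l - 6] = -14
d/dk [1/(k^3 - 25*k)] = (25 - 3*k^2)/(k^2*(k^2 - 25)^2)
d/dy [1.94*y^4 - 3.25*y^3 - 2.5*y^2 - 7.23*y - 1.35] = 7.76*y^3 - 9.75*y^2 - 5.0*y - 7.23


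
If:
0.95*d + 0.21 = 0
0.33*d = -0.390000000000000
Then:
No Solution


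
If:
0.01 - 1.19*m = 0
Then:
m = 0.01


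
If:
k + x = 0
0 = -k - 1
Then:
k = -1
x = 1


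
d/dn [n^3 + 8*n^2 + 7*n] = 3*n^2 + 16*n + 7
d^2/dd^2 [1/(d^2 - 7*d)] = 2*(-d*(d - 7) + (2*d - 7)^2)/(d^3*(d - 7)^3)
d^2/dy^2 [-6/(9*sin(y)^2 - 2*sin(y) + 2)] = 12*(162*sin(y)^4 - 27*sin(y)^3 - 277*sin(y)^2 + 56*sin(y) + 14)/(9*sin(y)^2 - 2*sin(y) + 2)^3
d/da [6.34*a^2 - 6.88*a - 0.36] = 12.68*a - 6.88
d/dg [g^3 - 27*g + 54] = 3*g^2 - 27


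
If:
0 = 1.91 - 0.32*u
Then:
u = 5.97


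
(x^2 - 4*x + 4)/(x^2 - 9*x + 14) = (x - 2)/(x - 7)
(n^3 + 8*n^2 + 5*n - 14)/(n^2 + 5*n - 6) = (n^2 + 9*n + 14)/(n + 6)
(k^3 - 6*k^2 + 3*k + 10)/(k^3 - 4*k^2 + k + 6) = (k - 5)/(k - 3)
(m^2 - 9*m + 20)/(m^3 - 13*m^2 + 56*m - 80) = 1/(m - 4)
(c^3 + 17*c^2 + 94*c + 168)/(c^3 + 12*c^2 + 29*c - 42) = (c + 4)/(c - 1)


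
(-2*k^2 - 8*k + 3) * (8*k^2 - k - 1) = -16*k^4 - 62*k^3 + 34*k^2 + 5*k - 3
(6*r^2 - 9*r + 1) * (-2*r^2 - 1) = -12*r^4 + 18*r^3 - 8*r^2 + 9*r - 1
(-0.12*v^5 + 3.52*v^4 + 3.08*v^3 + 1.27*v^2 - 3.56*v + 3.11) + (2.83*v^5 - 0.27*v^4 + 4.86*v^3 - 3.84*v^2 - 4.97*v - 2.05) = 2.71*v^5 + 3.25*v^4 + 7.94*v^3 - 2.57*v^2 - 8.53*v + 1.06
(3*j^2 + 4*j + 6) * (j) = 3*j^3 + 4*j^2 + 6*j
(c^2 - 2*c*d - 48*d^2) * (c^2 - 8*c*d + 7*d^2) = c^4 - 10*c^3*d - 25*c^2*d^2 + 370*c*d^3 - 336*d^4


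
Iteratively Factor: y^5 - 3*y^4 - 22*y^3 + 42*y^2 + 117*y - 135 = (y - 1)*(y^4 - 2*y^3 - 24*y^2 + 18*y + 135) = (y - 1)*(y + 3)*(y^3 - 5*y^2 - 9*y + 45) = (y - 3)*(y - 1)*(y + 3)*(y^2 - 2*y - 15) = (y - 5)*(y - 3)*(y - 1)*(y + 3)*(y + 3)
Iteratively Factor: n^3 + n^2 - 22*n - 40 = (n - 5)*(n^2 + 6*n + 8) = (n - 5)*(n + 2)*(n + 4)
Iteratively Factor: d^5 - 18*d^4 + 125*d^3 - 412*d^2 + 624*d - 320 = (d - 4)*(d^4 - 14*d^3 + 69*d^2 - 136*d + 80) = (d - 4)^2*(d^3 - 10*d^2 + 29*d - 20) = (d - 4)^3*(d^2 - 6*d + 5) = (d - 4)^3*(d - 1)*(d - 5)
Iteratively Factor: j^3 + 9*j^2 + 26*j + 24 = (j + 2)*(j^2 + 7*j + 12) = (j + 2)*(j + 3)*(j + 4)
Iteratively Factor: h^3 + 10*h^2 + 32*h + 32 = (h + 4)*(h^2 + 6*h + 8) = (h + 2)*(h + 4)*(h + 4)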